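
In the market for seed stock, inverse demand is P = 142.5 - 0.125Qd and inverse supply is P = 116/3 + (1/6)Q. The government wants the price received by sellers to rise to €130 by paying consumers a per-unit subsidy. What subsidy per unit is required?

Required subsidy s = €56 per unit

At a seller price of 130, quantity supplied is -232 + 6·130 = 548.
Buyers absorb 548 only when they pay Pb = 142.5 − 0.125·548 = 74.
s = Ps − Pb = 130 − 74 = 56.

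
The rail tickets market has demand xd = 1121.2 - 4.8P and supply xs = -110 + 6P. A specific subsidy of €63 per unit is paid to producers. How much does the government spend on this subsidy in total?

Government cost = €46746

Pre-subsidy: 1121.2 - 4.8P = -110 + 6P gives P* = 114, x* = 574.
With the subsidy, sellers receive Ps = Pb + 63 for each unit, where Pb is the price buyers pay.
Supply in terms of Pb becomes xs = -110 + 6(Pb + 63) = 268 + 6Pb. Setting this equal to demand: 1121.2 - 4.8Pb = 268 + 6Pb, so Pb = 79.
Sellers receive Ps = 79 + 63 = 142; x' = 1121.2 − 4.8·79 = 742.
Government outlay = subsidy × quantity = 63 × 742 = 46746.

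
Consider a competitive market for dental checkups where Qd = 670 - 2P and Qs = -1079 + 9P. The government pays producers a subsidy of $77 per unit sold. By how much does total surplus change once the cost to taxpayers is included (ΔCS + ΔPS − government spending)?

Pre-subsidy: 670 - 2P = -1079 + 9P gives P* = 159, Q* = 352.
With the subsidy, sellers receive Ps = Pb + 77 for each unit, where Pb is the price buyers pay.
Supply in terms of Pb becomes Qs = -1079 + 9(Pb + 77) = -386 + 9Pb. Setting this equal to demand: 670 - 2Pb = -386 + 9Pb, so Pb = 96.
Sellers receive Ps = 96 + 77 = 173; Q' = 670 − 2·96 = 478.
ΔCS = ½(352 + 478)(159 − 96) = 26145; ΔPS = ½(352 + 478)(173 − 159) = 5810.
Government spending = 77 × 478 = 36806.
Net change = 26145 + 5810 − 36806 = -4851. The loss equals the DWL triangle ½·77·126.

Net change in total surplus = -$4851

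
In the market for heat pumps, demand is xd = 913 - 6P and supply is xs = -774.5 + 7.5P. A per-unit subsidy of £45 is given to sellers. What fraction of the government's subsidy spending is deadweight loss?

DWL / government spending = 75/313

Pre-subsidy: 913 - 6P = -774.5 + 7.5P gives P* = 125, x* = 163.
With the subsidy, sellers receive Ps = Pb + 45 for each unit, where Pb is the price buyers pay.
Supply in terms of Pb becomes xs = -774.5 + 7.5(Pb + 45) = -437 + 7.5Pb. Setting this equal to demand: 913 - 6Pb = -437 + 7.5Pb, so Pb = 100.
Sellers receive Ps = 100 + 45 = 145; x' = 913 − 6·100 = 313.
ΔCS = ½(163 + 313)(125 − 100) = 5950; ΔPS = ½(163 + 313)(145 − 125) = 4760.
Government spending = 45 × 313 = 14085.
DWL = ½ × 45 × (313 − 163) = 3375; fraction = 3375 / 14085 = 75/313.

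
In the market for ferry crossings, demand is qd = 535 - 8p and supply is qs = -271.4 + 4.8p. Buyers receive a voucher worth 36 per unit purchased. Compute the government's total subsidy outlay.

Government cost = 5004

Pre-subsidy: 535 - 8p = -271.4 + 4.8p gives p* = 63, q* = 31.
With the rebate, buyers effectively pay pb = ps − 36, where ps is the price sellers receive.
Demand in terms of ps becomes qd = 535 − 8(ps − 36) = 823 - 8ps. Setting this equal to supply: 823 - 8ps = -271.4 + 4.8ps, so ps = 85.5.
Buyers pay pb = 85.5 − 36 = 49.5; q' = -271.4 + 4.8·85.5 = 139.
Government outlay = subsidy × quantity = 36 × 139 = 5004.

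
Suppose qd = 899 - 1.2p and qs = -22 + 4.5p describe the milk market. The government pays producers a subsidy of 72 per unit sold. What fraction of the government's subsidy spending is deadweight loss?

DWL / government spending = 648/14693

Pre-subsidy: 899 - 1.2p = -22 + 4.5p gives p* = 3070/19, q* = 13397/19.
With the subsidy, sellers receive ps = pb + 72 for each unit, where pb is the price buyers pay.
Supply in terms of pb becomes qs = -22 + 4.5(pb + 72) = 302 + 4.5pb. Setting this equal to demand: 899 - 1.2pb = 302 + 4.5pb, so pb = 1990/19.
Sellers receive ps = 1990/19 + 72 = 3358/19; q' = 899 − 1.2·(1990/19) = 14693/19.
ΔCS = ½(13397/19 + 14693/19)(3070/19 − 1990/19) = 15168600/361; ΔPS = ½(13397/19 + 14693/19)(3358/19 − 3070/19) = 4044960/361.
Government spending = 72 × 14693/19 = 1057896/19.
DWL = ½ × 72 × (14693/19 − 13397/19) = 46656/19; fraction = (46656/19) / (1057896/19) = 648/14693.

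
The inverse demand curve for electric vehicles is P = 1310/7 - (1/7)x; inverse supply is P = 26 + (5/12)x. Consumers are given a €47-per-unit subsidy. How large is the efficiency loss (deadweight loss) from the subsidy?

Pre-subsidy: 1310/7 - (1/7)x = 26 + (5/12)x gives x* = 288 and P* = 146.
With the rebate, buyers effectively pay Pb = Ps − 47, where Ps is the price sellers receive.
On the curves, Pb = 1310/7 - (1/7)x and Ps = 26 + (5/12)x; the wedge Ps − Pb = 47 gives 26 + (5/12)x − (1310/7 - (1/7)x) = 47, so x' = 372.
Then Pb = 1310/7 − (1/7)·372 = 134 and Ps = 26 + (5/12)·372 = 181.
The subsidy expands output by 372 − 288 = 84 past the efficient level; on those units the gap between marginal cost and willingness to pay runs from 0 up to 47.
DWL = ½ × 47 × 84 = 1974.

Deadweight loss = €1974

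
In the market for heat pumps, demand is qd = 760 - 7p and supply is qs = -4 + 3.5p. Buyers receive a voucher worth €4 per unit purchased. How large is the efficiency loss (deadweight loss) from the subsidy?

Deadweight loss = 56/3

Pre-subsidy: 760 - 7p = -4 + 3.5p gives p* = 1528/21, q* = 752/3.
With the rebate, buyers effectively pay pb = ps − 4, where ps is the price sellers receive.
Demand in terms of ps becomes qd = 760 − 7(ps − 4) = 788 - 7ps. Setting this equal to supply: 788 - 7ps = -4 + 3.5ps, so ps = 528/7.
Buyers pay pb = 528/7 − 4 = 500/7; q' = -4 + 3.5·(528/7) = 260.
The subsidy expands output by 260 − 752/3 = 28/3 past the efficient level; on those units the gap between marginal cost and willingness to pay runs from 0 up to 4.
DWL = ½ × 4 × 28/3 = 56/3.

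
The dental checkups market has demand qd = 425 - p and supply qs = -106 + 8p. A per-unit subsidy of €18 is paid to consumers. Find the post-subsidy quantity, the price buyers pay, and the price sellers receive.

q' = 382; buyers pay €43; sellers receive €61

Pre-subsidy: 425 - p = -106 + 8p gives p* = 59, q* = 366.
With the rebate, buyers effectively pay pb = ps − 18, where ps is the price sellers receive.
Demand in terms of ps becomes qd = 425 − 1(ps − 18) = 443 - ps. Setting this equal to supply: 443 - ps = -106 + 8ps, so ps = 61.
Buyers pay pb = 61 − 18 = 43; q' = -106 + 8·61 = 382.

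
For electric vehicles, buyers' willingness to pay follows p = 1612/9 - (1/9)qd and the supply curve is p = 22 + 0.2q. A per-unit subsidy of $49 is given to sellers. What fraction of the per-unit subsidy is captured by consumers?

Pre-subsidy: 1612/9 - (1/9)q = 22 + 0.2q gives q* = 505 and p* = 123.
With the subsidy, sellers receive ps = pb + 49 for each unit, where pb is the price buyers pay.
On the curves, pb = 1612/9 - (1/9)q and ps = 22 + 0.2q; the wedge ps − pb = 49 gives 22 + 0.2q − (1612/9 - (1/9)q) = 49, so q' = 662.5.
Then pb = 1612/9 − (1/9)·662.5 = 105.5 and ps = 22 + 0.2·662.5 = 154.5.
Buyers' price falls by p* − pb = 123 − 105.5 = 17.5; sellers' price rises by ps − p* = 154.5 − 123 = 31.5.
So consumers capture 17.5/49 = 5/14 of each unit of subsidy.

Consumer share = 5/14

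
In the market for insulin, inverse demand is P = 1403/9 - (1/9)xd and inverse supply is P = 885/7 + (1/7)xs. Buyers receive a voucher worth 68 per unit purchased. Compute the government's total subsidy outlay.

Pre-subsidy: 1403/9 - (1/9)x = 885/7 + (1/7)x gives x* = 116 and P* = 143.
With the rebate, buyers effectively pay Pb = Ps − 68, where Ps is the price sellers receive.
On the curves, Pb = 1403/9 - (1/9)x and Ps = 885/7 + (1/7)x; the wedge Ps − Pb = 68 gives 885/7 + (1/7)x − (1403/9 - (1/9)x) = 68, so x' = 383.75.
Then Pb = 1403/9 − (1/9)·383.75 = 113.25 and Ps = 885/7 + (1/7)·383.75 = 181.25.
Government outlay = subsidy × quantity = 68 × 383.75 = 26095.

Government cost = 26095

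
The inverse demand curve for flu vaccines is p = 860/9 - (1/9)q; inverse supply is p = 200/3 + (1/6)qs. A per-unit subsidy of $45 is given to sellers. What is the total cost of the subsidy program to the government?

Pre-subsidy: 860/9 - (1/9)q = 200/3 + (1/6)q gives q* = 104 and p* = 84.
With the subsidy, sellers receive ps = pb + 45 for each unit, where pb is the price buyers pay.
On the curves, pb = 860/9 - (1/9)q and ps = 200/3 + (1/6)q; the wedge ps − pb = 45 gives 200/3 + (1/6)q − (860/9 - (1/9)q) = 45, so q' = 266.
Then pb = 860/9 − (1/9)·266 = 66 and ps = 200/3 + (1/6)·266 = 111.
Government outlay = subsidy × quantity = 45 × 266 = 11970.

Government cost = $11970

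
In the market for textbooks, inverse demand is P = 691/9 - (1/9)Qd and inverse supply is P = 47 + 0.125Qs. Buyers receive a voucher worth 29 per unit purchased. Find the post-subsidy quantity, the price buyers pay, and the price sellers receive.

Q' = 4232/17; buyers pay 835/17; sellers receive 1328/17

Pre-subsidy: 691/9 - (1/9)Q = 47 + 0.125Q gives Q* = 2144/17 and P* = 1067/17.
With the rebate, buyers effectively pay Pb = Ps − 29, where Ps is the price sellers receive.
On the curves, Pb = 691/9 - (1/9)Q and Ps = 47 + 0.125Q; the wedge Ps − Pb = 29 gives 47 + 0.125Q − (691/9 - (1/9)Q) = 29, so Q' = 4232/17.
Then Pb = 691/9 − (1/9)·(4232/17) = 835/17 and Ps = 47 + 0.125·(4232/17) = 1328/17.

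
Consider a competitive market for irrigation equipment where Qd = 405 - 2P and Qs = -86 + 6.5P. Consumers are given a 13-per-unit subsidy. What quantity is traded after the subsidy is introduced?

Pre-subsidy: 405 - 2P = -86 + 6.5P gives P* = 982/17, Q* = 4921/17.
With the rebate, buyers effectively pay Pb = Ps − 13, where Ps is the price sellers receive.
Demand in terms of Ps becomes Qd = 405 − 2(Ps − 13) = 431 - 2Ps. Setting this equal to supply: 431 - 2Ps = -86 + 6.5Ps, so Ps = 1034/17.
Buyers pay Pb = 1034/17 − 13 = 813/17; Q' = -86 + 6.5·(1034/17) = 5259/17.

Q' = 5259/17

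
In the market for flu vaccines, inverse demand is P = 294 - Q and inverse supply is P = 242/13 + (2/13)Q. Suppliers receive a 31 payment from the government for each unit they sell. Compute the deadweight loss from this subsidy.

Deadweight loss = 12493/30

Pre-subsidy: 294 - Q = 242/13 + (2/13)Q gives Q* = 716/3 and P* = 166/3.
With the subsidy, sellers receive Ps = Pb + 31 for each unit, where Pb is the price buyers pay.
On the curves, Pb = 294 - Q and Ps = 242/13 + (2/13)Q; the wedge Ps − Pb = 31 gives 242/13 + (2/13)Q − (294 - Q) = 31, so Q' = 3983/15.
Then Pb = 294 − 1·(3983/15) = 427/15 and Ps = 242/13 + (2/13)·(3983/15) = 892/15.
The subsidy expands output by 3983/15 − 716/3 = 403/15 past the efficient level; on those units the gap between marginal cost and willingness to pay runs from 0 up to 31.
DWL = ½ × 31 × 403/15 = 12493/30.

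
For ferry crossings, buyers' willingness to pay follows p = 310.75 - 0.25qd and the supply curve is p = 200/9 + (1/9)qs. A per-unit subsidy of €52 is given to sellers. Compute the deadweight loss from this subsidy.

Pre-subsidy: 310.75 - 0.25q = 200/9 + (1/9)q gives q* = 799 and p* = 111.
With the subsidy, sellers receive ps = pb + 52 for each unit, where pb is the price buyers pay.
On the curves, pb = 310.75 - 0.25q and ps = 200/9 + (1/9)q; the wedge ps − pb = 52 gives 200/9 + (1/9)q − (310.75 - 0.25q) = 52, so q' = 943.
Then pb = 310.75 − 0.25·943 = 75 and ps = 200/9 + (1/9)·943 = 127.
The subsidy expands output by 943 − 799 = 144 past the efficient level; on those units the gap between marginal cost and willingness to pay runs from 0 up to 52.
DWL = ½ × 52 × 144 = 3744.

Deadweight loss = €3744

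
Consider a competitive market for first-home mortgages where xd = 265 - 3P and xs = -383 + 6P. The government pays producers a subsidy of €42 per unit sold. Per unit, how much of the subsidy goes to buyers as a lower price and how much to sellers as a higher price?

Pre-subsidy: 265 - 3P = -383 + 6P gives P* = 72, x* = 49.
With the subsidy, sellers receive Ps = Pb + 42 for each unit, where Pb is the price buyers pay.
Supply in terms of Pb becomes xs = -383 + 6(Pb + 42) = -131 + 6Pb. Setting this equal to demand: 265 - 3Pb = -131 + 6Pb, so Pb = 44.
Sellers receive Ps = 44 + 42 = 86; x' = 265 − 3·44 = 133.
Buyers' price falls by P* − Pb = 72 − 44 = 28; sellers' price rises by Ps − P* = 86 − 72 = 14.

Buyers gain €28 per unit; sellers gain €14 per unit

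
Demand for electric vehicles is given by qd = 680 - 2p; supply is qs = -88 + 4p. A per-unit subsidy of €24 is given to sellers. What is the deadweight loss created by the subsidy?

Deadweight loss = €384

Pre-subsidy: 680 - 2p = -88 + 4p gives p* = 128, q* = 424.
With the subsidy, sellers receive ps = pb + 24 for each unit, where pb is the price buyers pay.
Supply in terms of pb becomes qs = -88 + 4(pb + 24) = 8 + 4pb. Setting this equal to demand: 680 - 2pb = 8 + 4pb, so pb = 112.
Sellers receive ps = 112 + 24 = 136; q' = 680 − 2·112 = 456.
The subsidy expands output by 456 − 424 = 32 past the efficient level; on those units the gap between marginal cost and willingness to pay runs from 0 up to 24.
DWL = ½ × 24 × 32 = 384.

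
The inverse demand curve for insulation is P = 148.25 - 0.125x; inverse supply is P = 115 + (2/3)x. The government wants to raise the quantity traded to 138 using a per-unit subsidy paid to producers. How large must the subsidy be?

Required subsidy s = 76 per unit

At x = 138, from the demand curve buyers pay Pb = 148.25 − 0.125·138 = 131; from the supply curve sellers need Ps = 115 + (2/3)·138 = 207.
The subsidy must fill the gap: s = Ps − Pb = 207 − 131 = 76.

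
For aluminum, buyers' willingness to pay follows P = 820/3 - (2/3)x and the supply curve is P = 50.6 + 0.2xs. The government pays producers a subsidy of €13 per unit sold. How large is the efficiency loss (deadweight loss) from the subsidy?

Pre-subsidy: 820/3 - (2/3)x = 50.6 + 0.2x gives x* = 257 and P* = 102.
With the subsidy, sellers receive Ps = Pb + 13 for each unit, where Pb is the price buyers pay.
On the curves, Pb = 820/3 - (2/3)x and Ps = 50.6 + 0.2x; the wedge Ps − Pb = 13 gives 50.6 + 0.2x − (820/3 - (2/3)x) = 13, so x' = 272.
Then Pb = 820/3 − (2/3)·272 = 92 and Ps = 50.6 + 0.2·272 = 105.
The subsidy expands output by 272 − 257 = 15 past the efficient level; on those units the gap between marginal cost and willingness to pay runs from 0 up to 13.
DWL = ½ × 13 × 15 = 97.5.

Deadweight loss = €97.5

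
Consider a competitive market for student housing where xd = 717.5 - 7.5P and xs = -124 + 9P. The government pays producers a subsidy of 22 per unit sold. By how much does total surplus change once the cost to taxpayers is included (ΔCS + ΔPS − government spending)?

Pre-subsidy: 717.5 - 7.5P = -124 + 9P gives P* = 51, x* = 335.
With the subsidy, sellers receive Ps = Pb + 22 for each unit, where Pb is the price buyers pay.
Supply in terms of Pb becomes xs = -124 + 9(Pb + 22) = 74 + 9Pb. Setting this equal to demand: 717.5 - 7.5Pb = 74 + 9Pb, so Pb = 39.
Sellers receive Ps = 39 + 22 = 61; x' = 717.5 − 7.5·39 = 425.
ΔCS = ½(335 + 425)(51 − 39) = 4560; ΔPS = ½(335 + 425)(61 − 51) = 3800.
Government spending = 22 × 425 = 9350.
Net change = 4560 + 3800 − 9350 = -990. The loss equals the DWL triangle ½·22·90.

Net change in total surplus = -990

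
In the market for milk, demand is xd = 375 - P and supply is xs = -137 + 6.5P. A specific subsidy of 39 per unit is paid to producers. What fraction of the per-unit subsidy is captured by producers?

Pre-subsidy: 375 - P = -137 + 6.5P gives P* = 1024/15, x* = 4601/15.
With the subsidy, sellers receive Ps = Pb + 39 for each unit, where Pb is the price buyers pay.
Supply in terms of Pb becomes xs = -137 + 6.5(Pb + 39) = 116.5 + 6.5Pb. Setting this equal to demand: 375 - Pb = 116.5 + 6.5Pb, so Pb = 517/15.
Sellers receive Ps = 517/15 + 39 = 1102/15; x' = 375 − 1·(517/15) = 5108/15.
Buyers' price falls by P* − Pb = 1024/15 − 517/15 = 33.8; sellers' price rises by Ps − P* = 1102/15 − 1024/15 = 5.2.
So producers capture 5.2/39 = 2/15 of each unit of subsidy.

Producer share = 2/15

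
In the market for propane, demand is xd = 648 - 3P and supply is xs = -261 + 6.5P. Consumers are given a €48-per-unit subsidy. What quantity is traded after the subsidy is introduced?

Pre-subsidy: 648 - 3P = -261 + 6.5P gives P* = 1818/19, x* = 6858/19.
With the rebate, buyers effectively pay Pb = Ps − 48, where Ps is the price sellers receive.
Demand in terms of Ps becomes xd = 648 − 3(Ps − 48) = 792 - 3Ps. Setting this equal to supply: 792 - 3Ps = -261 + 6.5Ps, so Ps = 2106/19.
Buyers pay Pb = 2106/19 − 48 = 1194/19; x' = -261 + 6.5·(2106/19) = 8730/19.

x' = 8730/19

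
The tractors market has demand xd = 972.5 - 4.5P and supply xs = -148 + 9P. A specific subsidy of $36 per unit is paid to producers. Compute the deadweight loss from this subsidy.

Pre-subsidy: 972.5 - 4.5P = -148 + 9P gives P* = 83, x* = 599.
With the subsidy, sellers receive Ps = Pb + 36 for each unit, where Pb is the price buyers pay.
Supply in terms of Pb becomes xs = -148 + 9(Pb + 36) = 176 + 9Pb. Setting this equal to demand: 972.5 - 4.5Pb = 176 + 9Pb, so Pb = 59.
Sellers receive Ps = 59 + 36 = 95; x' = 972.5 − 4.5·59 = 707.
The subsidy expands output by 707 − 599 = 108 past the efficient level; on those units the gap between marginal cost and willingness to pay runs from 0 up to 36.
DWL = ½ × 36 × 108 = 1944.

Deadweight loss = $1944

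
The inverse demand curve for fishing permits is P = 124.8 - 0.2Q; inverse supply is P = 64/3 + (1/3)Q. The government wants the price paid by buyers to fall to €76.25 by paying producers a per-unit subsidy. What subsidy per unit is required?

At a buyer price of 76.25, quantity demanded is 624 − 5·76.25 = 242.75.
Sellers supply 242.75 only when they receive Ps = 64/3 + (1/3)·242.75 = 102.25.
s = Ps − Pb = 102.25 − 76.25 = 26.

Required subsidy s = €26 per unit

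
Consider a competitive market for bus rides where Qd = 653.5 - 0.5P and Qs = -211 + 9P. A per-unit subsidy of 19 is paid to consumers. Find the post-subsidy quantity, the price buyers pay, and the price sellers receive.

Pre-subsidy: 653.5 - 0.5P = -211 + 9P gives P* = 91, Q* = 608.
With the rebate, buyers effectively pay Pb = Ps − 19, where Ps is the price sellers receive.
Demand in terms of Ps becomes Qd = 653.5 − 0.5(Ps − 19) = 663 - 0.5Ps. Setting this equal to supply: 663 - 0.5Ps = -211 + 9Ps, so Ps = 92.
Buyers pay Pb = 92 − 19 = 73; Q' = -211 + 9·92 = 617.

Q' = 617; buyers pay 73; sellers receive 92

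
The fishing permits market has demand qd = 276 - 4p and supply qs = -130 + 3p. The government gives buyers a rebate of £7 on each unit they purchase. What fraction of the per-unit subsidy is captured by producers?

Producer share = 4/7

Pre-subsidy: 276 - 4p = -130 + 3p gives p* = 58, q* = 44.
With the rebate, buyers effectively pay pb = ps − 7, where ps is the price sellers receive.
Demand in terms of ps becomes qd = 276 − 4(ps − 7) = 304 - 4ps. Setting this equal to supply: 304 - 4ps = -130 + 3ps, so ps = 62.
Buyers pay pb = 62 − 7 = 55; q' = -130 + 3·62 = 56.
Buyers' price falls by p* − pb = 58 − 55 = 3; sellers' price rises by ps − p* = 62 − 58 = 4.
So producers capture 4/7 = 4/7 of each unit of subsidy.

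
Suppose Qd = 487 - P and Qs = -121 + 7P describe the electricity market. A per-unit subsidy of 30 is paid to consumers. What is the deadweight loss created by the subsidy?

Pre-subsidy: 487 - P = -121 + 7P gives P* = 76, Q* = 411.
With the rebate, buyers effectively pay Pb = Ps − 30, where Ps is the price sellers receive.
Demand in terms of Ps becomes Qd = 487 − 1(Ps − 30) = 517 - Ps. Setting this equal to supply: 517 - Ps = -121 + 7Ps, so Ps = 79.75.
Buyers pay Pb = 79.75 − 30 = 49.75; Q' = -121 + 7·79.75 = 437.25.
The subsidy expands output by 437.25 − 411 = 26.25 past the efficient level; on those units the gap between marginal cost and willingness to pay runs from 0 up to 30.
DWL = ½ × 30 × 26.25 = 393.75.

Deadweight loss = 393.75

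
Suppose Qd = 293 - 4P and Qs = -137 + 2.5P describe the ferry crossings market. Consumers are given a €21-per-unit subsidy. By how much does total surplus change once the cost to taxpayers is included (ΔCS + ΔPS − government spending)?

Pre-subsidy: 293 - 4P = -137 + 2.5P gives P* = 860/13, Q* = 369/13.
With the rebate, buyers effectively pay Pb = Ps − 21, where Ps is the price sellers receive.
Demand in terms of Ps becomes Qd = 293 − 4(Ps − 21) = 377 - 4Ps. Setting this equal to supply: 377 - 4Ps = -137 + 2.5Ps, so Ps = 1028/13.
Buyers pay Pb = 1028/13 − 21 = 755/13; Q' = -137 + 2.5·(1028/13) = 789/13.
ΔCS = ½(369/13 + 789/13)(860/13 − 755/13) = 60795/169; ΔPS = ½(369/13 + 789/13)(1028/13 − 860/13) = 97272/169.
Government spending = 21 × 789/13 = 16569/13.
Net change = 60795/169 + 97272/169 − 16569/13 = -4410/13. The loss equals the DWL triangle ½·21·420/13.

Net change in total surplus = -4410/13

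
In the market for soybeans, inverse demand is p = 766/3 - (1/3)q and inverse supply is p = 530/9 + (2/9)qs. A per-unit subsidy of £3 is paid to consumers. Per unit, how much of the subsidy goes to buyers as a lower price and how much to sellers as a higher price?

Buyers gain £1.8 per unit; sellers gain £1.2 per unit

Pre-subsidy: 766/3 - (1/3)q = 530/9 + (2/9)q gives q* = 353.6 and p* = 2062/15.
With the rebate, buyers effectively pay pb = ps − 3, where ps is the price sellers receive.
On the curves, pb = 766/3 - (1/3)q and ps = 530/9 + (2/9)q; the wedge ps − pb = 3 gives 530/9 + (2/9)q − (766/3 - (1/3)q) = 3, so q' = 359.
Then pb = 766/3 − (1/3)·359 = 407/3 and ps = 530/9 + (2/9)·359 = 416/3.
Buyers' price falls by p* − pb = 2062/15 − 407/3 = 1.8; sellers' price rises by ps − p* = 416/3 − 2062/15 = 1.2.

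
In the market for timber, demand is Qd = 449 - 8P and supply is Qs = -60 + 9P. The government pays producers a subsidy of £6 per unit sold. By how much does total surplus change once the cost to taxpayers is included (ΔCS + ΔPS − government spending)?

Net change in total surplus = -1296/17

Pre-subsidy: 449 - 8P = -60 + 9P gives P* = 509/17, Q* = 3561/17.
With the subsidy, sellers receive Ps = Pb + 6 for each unit, where Pb is the price buyers pay.
Supply in terms of Pb becomes Qs = -60 + 9(Pb + 6) = -6 + 9Pb. Setting this equal to demand: 449 - 8Pb = -6 + 9Pb, so Pb = 455/17.
Sellers receive Ps = 455/17 + 6 = 557/17; Q' = 449 − 8·(455/17) = 3993/17.
ΔCS = ½(3561/17 + 3993/17)(509/17 − 455/17) = 203958/289; ΔPS = ½(3561/17 + 3993/17)(557/17 − 509/17) = 181296/289.
Government spending = 6 × 3993/17 = 23958/17.
Net change = 203958/289 + 181296/289 − 23958/17 = -1296/17. The loss equals the DWL triangle ½·6·432/17.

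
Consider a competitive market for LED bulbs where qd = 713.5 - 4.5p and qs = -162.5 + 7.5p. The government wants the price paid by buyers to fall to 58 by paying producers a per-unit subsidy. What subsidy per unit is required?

Required subsidy s = 24 per unit

At a buyer price of 58, quantity demanded is 713.5 − 4.5·58 = 452.5.
Sellers supply 452.5 only when they receive ps with -162.5 + 7.5·ps = 452.5, i.e. ps = 82.
s = ps − pb = 82 − 58 = 24.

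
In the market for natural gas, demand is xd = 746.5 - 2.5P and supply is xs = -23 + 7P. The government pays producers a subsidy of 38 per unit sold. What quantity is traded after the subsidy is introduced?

Pre-subsidy: 746.5 - 2.5P = -23 + 7P gives P* = 81, x* = 544.
With the subsidy, sellers receive Ps = Pb + 38 for each unit, where Pb is the price buyers pay.
Supply in terms of Pb becomes xs = -23 + 7(Pb + 38) = 243 + 7Pb. Setting this equal to demand: 746.5 - 2.5Pb = 243 + 7Pb, so Pb = 53.
Sellers receive Ps = 53 + 38 = 91; x' = 746.5 − 2.5·53 = 614.

x' = 614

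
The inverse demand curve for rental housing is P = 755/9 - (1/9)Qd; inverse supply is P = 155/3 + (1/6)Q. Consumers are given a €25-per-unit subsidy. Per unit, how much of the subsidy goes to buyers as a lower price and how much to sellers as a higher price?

Pre-subsidy: 755/9 - (1/9)Q = 155/3 + (1/6)Q gives Q* = 116 and P* = 71.
With the rebate, buyers effectively pay Pb = Ps − 25, where Ps is the price sellers receive.
On the curves, Pb = 755/9 - (1/9)Q and Ps = 155/3 + (1/6)Q; the wedge Ps − Pb = 25 gives 155/3 + (1/6)Q − (755/9 - (1/9)Q) = 25, so Q' = 206.
Then Pb = 755/9 − (1/9)·206 = 61 and Ps = 155/3 + (1/6)·206 = 86.
Buyers' price falls by P* − Pb = 71 − 61 = 10; sellers' price rises by Ps − P* = 86 − 71 = 15.

Buyers gain €10 per unit; sellers gain €15 per unit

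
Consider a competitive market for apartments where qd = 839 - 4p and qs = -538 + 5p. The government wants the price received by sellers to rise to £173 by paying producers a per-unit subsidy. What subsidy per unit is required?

Required subsidy s = £45 per unit

At a seller price of 173, quantity supplied is -538 + 5·173 = 327.
Buyers absorb 327 only when they pay pb with 839 − 4·pb = 327, i.e. pb = 128.
s = ps − pb = 173 − 128 = 45.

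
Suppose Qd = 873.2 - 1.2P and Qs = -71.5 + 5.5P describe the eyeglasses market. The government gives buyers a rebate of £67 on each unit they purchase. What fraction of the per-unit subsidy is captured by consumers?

Consumer share = 55/67

Pre-subsidy: 873.2 - 1.2P = -71.5 + 5.5P gives P* = 141, Q* = 704.
With the rebate, buyers effectively pay Pb = Ps − 67, where Ps is the price sellers receive.
Demand in terms of Ps becomes Qd = 873.2 − 1.2(Ps − 67) = 953.6 - 1.2Ps. Setting this equal to supply: 953.6 - 1.2Ps = -71.5 + 5.5Ps, so Ps = 153.
Buyers pay Pb = 153 − 67 = 86; Q' = -71.5 + 5.5·153 = 770.
Buyers' price falls by P* − Pb = 141 − 86 = 55; sellers' price rises by Ps − P* = 153 − 141 = 12.
So consumers capture 55/67 = 55/67 of each unit of subsidy.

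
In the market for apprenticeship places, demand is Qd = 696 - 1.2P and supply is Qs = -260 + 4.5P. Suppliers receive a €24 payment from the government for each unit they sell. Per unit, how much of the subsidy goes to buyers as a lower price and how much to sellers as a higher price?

Pre-subsidy: 696 - 1.2P = -260 + 4.5P gives P* = 9560/57, Q* = 9400/19.
With the subsidy, sellers receive Ps = Pb + 24 for each unit, where Pb is the price buyers pay.
Supply in terms of Pb becomes Qs = -260 + 4.5(Pb + 24) = -152 + 4.5Pb. Setting this equal to demand: 696 - 1.2Pb = -152 + 4.5Pb, so Pb = 8480/57.
Sellers receive Ps = 8480/57 + 24 = 9848/57; Q' = 696 − 1.2·(8480/57) = 9832/19.
Buyers' price falls by P* − Pb = 9560/57 − 8480/57 = 360/19; sellers' price rises by Ps − P* = 9848/57 − 9560/57 = 96/19.

Buyers gain 360/19 per unit; sellers gain 96/19 per unit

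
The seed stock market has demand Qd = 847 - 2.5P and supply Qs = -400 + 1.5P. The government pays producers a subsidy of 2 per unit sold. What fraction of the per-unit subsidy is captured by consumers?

Consumer share = 0.375

Pre-subsidy: 847 - 2.5P = -400 + 1.5P gives P* = 311.75, Q* = 67.625.
With the subsidy, sellers receive Ps = Pb + 2 for each unit, where Pb is the price buyers pay.
Supply in terms of Pb becomes Qs = -400 + 1.5(Pb + 2) = -397 + 1.5Pb. Setting this equal to demand: 847 - 2.5Pb = -397 + 1.5Pb, so Pb = 311.
Sellers receive Ps = 311 + 2 = 313; Q' = 847 − 2.5·311 = 69.5.
Buyers' price falls by P* − Pb = 311.75 − 311 = 0.75; sellers' price rises by Ps − P* = 313 − 311.75 = 1.25.
So consumers capture 0.75/2 = 0.375 of each unit of subsidy.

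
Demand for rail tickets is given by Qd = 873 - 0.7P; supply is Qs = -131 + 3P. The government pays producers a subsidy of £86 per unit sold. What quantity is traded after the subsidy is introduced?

Pre-subsidy: 873 - 0.7P = -131 + 3P gives P* = 10040/37, Q* = 25273/37.
With the subsidy, sellers receive Ps = Pb + 86 for each unit, where Pb is the price buyers pay.
Supply in terms of Pb becomes Qs = -131 + 3(Pb + 86) = 127 + 3Pb. Setting this equal to demand: 873 - 0.7Pb = 127 + 3Pb, so Pb = 7460/37.
Sellers receive Ps = 7460/37 + 86 = 10642/37; Q' = 873 − 0.7·(7460/37) = 27079/37.

Q' = 27079/37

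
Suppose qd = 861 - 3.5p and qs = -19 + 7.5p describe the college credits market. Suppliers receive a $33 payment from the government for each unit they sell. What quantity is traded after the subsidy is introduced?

q' = 659.75

Pre-subsidy: 861 - 3.5p = -19 + 7.5p gives p* = 80, q* = 581.
With the subsidy, sellers receive ps = pb + 33 for each unit, where pb is the price buyers pay.
Supply in terms of pb becomes qs = -19 + 7.5(pb + 33) = 228.5 + 7.5pb. Setting this equal to demand: 861 - 3.5pb = 228.5 + 7.5pb, so pb = 57.5.
Sellers receive ps = 57.5 + 33 = 90.5; q' = 861 − 3.5·57.5 = 659.75.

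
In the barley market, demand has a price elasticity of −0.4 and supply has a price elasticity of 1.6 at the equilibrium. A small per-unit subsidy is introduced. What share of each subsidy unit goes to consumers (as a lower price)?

For a small subsidy around the equilibrium, the benefit split depends on the relative slopes, which at a point are proportional to the elasticities.
Buyer share = εs/(εs + |εd|) = 1.6/(1.6 + 0.4) = 0.8; seller share = |εd|/(εs + |εd|) = 0.2.

Consumer share = 0.8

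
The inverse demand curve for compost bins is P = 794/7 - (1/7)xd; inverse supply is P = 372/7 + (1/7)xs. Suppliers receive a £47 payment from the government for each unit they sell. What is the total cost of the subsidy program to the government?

Pre-subsidy: 794/7 - (1/7)x = 372/7 + (1/7)x gives x* = 211 and P* = 583/7.
With the subsidy, sellers receive Ps = Pb + 47 for each unit, where Pb is the price buyers pay.
On the curves, Pb = 794/7 - (1/7)x and Ps = 372/7 + (1/7)x; the wedge Ps − Pb = 47 gives 372/7 + (1/7)x − (794/7 - (1/7)x) = 47, so x' = 375.5.
Then Pb = 794/7 − (1/7)·375.5 = 837/14 and Ps = 372/7 + (1/7)·375.5 = 1495/14.
Government outlay = subsidy × quantity = 47 × 375.5 = 17648.5.

Government cost = £17648.5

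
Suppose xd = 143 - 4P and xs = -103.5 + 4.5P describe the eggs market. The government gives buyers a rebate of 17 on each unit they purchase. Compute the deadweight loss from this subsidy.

Deadweight loss = 306

Pre-subsidy: 143 - 4P = -103.5 + 4.5P gives P* = 29, x* = 27.
With the rebate, buyers effectively pay Pb = Ps − 17, where Ps is the price sellers receive.
Demand in terms of Ps becomes xd = 143 − 4(Ps − 17) = 211 - 4Ps. Setting this equal to supply: 211 - 4Ps = -103.5 + 4.5Ps, so Ps = 37.
Buyers pay Pb = 37 − 17 = 20; x' = -103.5 + 4.5·37 = 63.
The subsidy expands output by 63 − 27 = 36 past the efficient level; on those units the gap between marginal cost and willingness to pay runs from 0 up to 17.
DWL = ½ × 17 × 36 = 306.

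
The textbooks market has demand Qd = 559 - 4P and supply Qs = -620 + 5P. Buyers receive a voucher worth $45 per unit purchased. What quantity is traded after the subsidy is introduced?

Q' = 135

Pre-subsidy: 559 - 4P = -620 + 5P gives P* = 131, Q* = 35.
With the rebate, buyers effectively pay Pb = Ps − 45, where Ps is the price sellers receive.
Demand in terms of Ps becomes Qd = 559 − 4(Ps − 45) = 739 - 4Ps. Setting this equal to supply: 739 - 4Ps = -620 + 5Ps, so Ps = 151.
Buyers pay Pb = 151 − 45 = 106; Q' = -620 + 5·151 = 135.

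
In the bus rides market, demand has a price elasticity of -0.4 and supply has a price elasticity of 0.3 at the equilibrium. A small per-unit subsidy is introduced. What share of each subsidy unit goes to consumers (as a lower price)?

Consumer share = 3/7

For a small subsidy around the equilibrium, the benefit split depends on the relative slopes, which at a point are proportional to the elasticities.
Buyer share = εs/(εs + |εd|) = 0.3/(0.3 + 0.4) = 3/7; seller share = |εd|/(εs + |εd|) = 4/7.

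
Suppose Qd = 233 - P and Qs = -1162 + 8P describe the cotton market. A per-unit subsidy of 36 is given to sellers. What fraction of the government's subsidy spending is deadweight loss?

Pre-subsidy: 233 - P = -1162 + 8P gives P* = 155, Q* = 78.
With the subsidy, sellers receive Ps = Pb + 36 for each unit, where Pb is the price buyers pay.
Supply in terms of Pb becomes Qs = -1162 + 8(Pb + 36) = -874 + 8Pb. Setting this equal to demand: 233 - Pb = -874 + 8Pb, so Pb = 123.
Sellers receive Ps = 123 + 36 = 159; Q' = 233 − 1·123 = 110.
ΔCS = ½(78 + 110)(155 − 123) = 3008; ΔPS = ½(78 + 110)(159 − 155) = 376.
Government spending = 36 × 110 = 3960.
DWL = ½ × 36 × (110 − 78) = 576; fraction = 576 / 3960 = 8/55.

DWL / government spending = 8/55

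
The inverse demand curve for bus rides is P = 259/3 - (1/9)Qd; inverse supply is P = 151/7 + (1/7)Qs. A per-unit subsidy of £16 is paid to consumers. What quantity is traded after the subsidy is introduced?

Pre-subsidy: 259/3 - (1/9)Q = 151/7 + (1/7)Q gives Q* = 255 and P* = 58.
With the rebate, buyers effectively pay Pb = Ps − 16, where Ps is the price sellers receive.
On the curves, Pb = 259/3 - (1/9)Q and Ps = 151/7 + (1/7)Q; the wedge Ps − Pb = 16 gives 151/7 + (1/7)Q − (259/3 - (1/9)Q) = 16, so Q' = 318.
Then Pb = 259/3 − (1/9)·318 = 51 and Ps = 151/7 + (1/7)·318 = 67.

Q' = 318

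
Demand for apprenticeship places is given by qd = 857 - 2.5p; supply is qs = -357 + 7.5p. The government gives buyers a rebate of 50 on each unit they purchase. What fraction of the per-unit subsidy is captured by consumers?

Consumer share = 0.75

Pre-subsidy: 857 - 2.5p = -357 + 7.5p gives p* = 121.4, q* = 553.5.
With the rebate, buyers effectively pay pb = ps − 50, where ps is the price sellers receive.
Demand in terms of ps becomes qd = 857 − 2.5(ps − 50) = 982 - 2.5ps. Setting this equal to supply: 982 - 2.5ps = -357 + 7.5ps, so ps = 133.9.
Buyers pay pb = 133.9 − 50 = 83.9; q' = -357 + 7.5·133.9 = 647.25.
Buyers' price falls by p* − pb = 121.4 − 83.9 = 37.5; sellers' price rises by ps − p* = 133.9 − 121.4 = 12.5.
So consumers capture 37.5/50 = 0.75 of each unit of subsidy.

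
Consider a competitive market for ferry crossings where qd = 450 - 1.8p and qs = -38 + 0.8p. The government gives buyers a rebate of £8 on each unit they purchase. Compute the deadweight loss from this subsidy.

Deadweight loss = 1152/65

Pre-subsidy: 450 - 1.8p = -38 + 0.8p gives p* = 2440/13, q* = 1458/13.
With the rebate, buyers effectively pay pb = ps − 8, where ps is the price sellers receive.
Demand in terms of ps becomes qd = 450 − 1.8(ps − 8) = 464.4 - 1.8ps. Setting this equal to supply: 464.4 - 1.8ps = -38 + 0.8ps, so ps = 2512/13.
Buyers pay pb = 2512/13 − 8 = 2408/13; q' = -38 + 0.8·(2512/13) = 7578/65.
The subsidy expands output by 7578/65 − 1458/13 = 288/65 past the efficient level; on those units the gap between marginal cost and willingness to pay runs from 0 up to 8.
DWL = ½ × 8 × 288/65 = 1152/65.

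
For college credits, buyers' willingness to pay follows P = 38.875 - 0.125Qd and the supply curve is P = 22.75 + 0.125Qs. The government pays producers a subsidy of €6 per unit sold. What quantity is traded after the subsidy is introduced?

Pre-subsidy: 38.875 - 0.125Q = 22.75 + 0.125Q gives Q* = 64.5 and P* = 30.8125.
With the subsidy, sellers receive Ps = Pb + 6 for each unit, where Pb is the price buyers pay.
On the curves, Pb = 38.875 - 0.125Q and Ps = 22.75 + 0.125Q; the wedge Ps − Pb = 6 gives 22.75 + 0.125Q − (38.875 - 0.125Q) = 6, so Q' = 88.5.
Then Pb = 38.875 − 0.125·88.5 = 27.8125 and Ps = 22.75 + 0.125·88.5 = 33.8125.

Q' = 88.5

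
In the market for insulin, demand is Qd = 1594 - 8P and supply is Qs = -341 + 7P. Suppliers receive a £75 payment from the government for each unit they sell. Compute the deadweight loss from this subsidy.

Deadweight loss = £10500

Pre-subsidy: 1594 - 8P = -341 + 7P gives P* = 129, Q* = 562.
With the subsidy, sellers receive Ps = Pb + 75 for each unit, where Pb is the price buyers pay.
Supply in terms of Pb becomes Qs = -341 + 7(Pb + 75) = 184 + 7Pb. Setting this equal to demand: 1594 - 8Pb = 184 + 7Pb, so Pb = 94.
Sellers receive Ps = 94 + 75 = 169; Q' = 1594 − 8·94 = 842.
The subsidy expands output by 842 − 562 = 280 past the efficient level; on those units the gap between marginal cost and willingness to pay runs from 0 up to 75.
DWL = ½ × 75 × 280 = 10500.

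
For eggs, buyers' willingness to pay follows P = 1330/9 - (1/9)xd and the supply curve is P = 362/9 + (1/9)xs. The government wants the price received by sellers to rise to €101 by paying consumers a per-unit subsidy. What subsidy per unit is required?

At a seller price of 101, quantity supplied is -362 + 9·101 = 547.
Buyers absorb 547 only when they pay Pb = 1330/9 − (1/9)·547 = 87.
s = Ps − Pb = 101 − 87 = 14.

Required subsidy s = €14 per unit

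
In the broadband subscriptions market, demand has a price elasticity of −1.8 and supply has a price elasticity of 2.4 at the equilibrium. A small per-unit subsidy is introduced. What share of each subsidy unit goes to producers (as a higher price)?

Producer share = 3/7

For a small subsidy around the equilibrium, the benefit split depends on the relative slopes, which at a point are proportional to the elasticities.
Buyer share = εs/(εs + |εd|) = 2.4/(2.4 + 1.8) = 4/7; seller share = |εd|/(εs + |εd|) = 3/7.
So producers capture 3/7 of the subsidy.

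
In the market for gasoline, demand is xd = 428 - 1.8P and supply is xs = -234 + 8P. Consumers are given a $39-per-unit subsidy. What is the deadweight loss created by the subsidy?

Pre-subsidy: 428 - 1.8P = -234 + 8P gives P* = 3310/49, x* = 15014/49.
With the rebate, buyers effectively pay Pb = Ps − 39, where Ps is the price sellers receive.
Demand in terms of Ps becomes xd = 428 − 1.8(Ps − 39) = 498.2 - 1.8Ps. Setting this equal to supply: 498.2 - 1.8Ps = -234 + 8Ps, so Ps = 523/7.
Buyers pay Pb = 523/7 − 39 = 250/7; x' = -234 + 8·(523/7) = 2546/7.
The subsidy expands output by 2546/7 − 15014/49 = 2808/49 past the efficient level; on those units the gap between marginal cost and willingness to pay runs from 0 up to 39.
DWL = ½ × 39 × 2808/49 = 54756/49.

Deadweight loss = 54756/49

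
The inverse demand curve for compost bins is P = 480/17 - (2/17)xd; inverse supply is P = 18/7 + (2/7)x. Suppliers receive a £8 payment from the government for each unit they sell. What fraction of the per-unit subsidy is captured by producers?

Producer share = 17/24

Pre-subsidy: 480/17 - (2/17)x = 18/7 + (2/7)x gives x* = 63.625 and P* = 20.75.
With the subsidy, sellers receive Ps = Pb + 8 for each unit, where Pb is the price buyers pay.
On the curves, Pb = 480/17 - (2/17)x and Ps = 18/7 + (2/7)x; the wedge Ps − Pb = 8 gives 18/7 + (2/7)x − (480/17 - (2/17)x) = 8, so x' = 2003/24.
Then Pb = 480/17 − (2/17)·(2003/24) = 221/12 and Ps = 18/7 + (2/7)·(2003/24) = 317/12.
Buyers' price falls by P* − Pb = 20.75 − 221/12 = 7/3; sellers' price rises by Ps − P* = 317/12 − 20.75 = 17/3.
So producers capture (17/3)/8 = 17/24 of each unit of subsidy.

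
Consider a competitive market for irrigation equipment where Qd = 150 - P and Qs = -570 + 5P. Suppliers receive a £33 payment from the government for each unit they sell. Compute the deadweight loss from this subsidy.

Deadweight loss = £453.75

Pre-subsidy: 150 - P = -570 + 5P gives P* = 120, Q* = 30.
With the subsidy, sellers receive Ps = Pb + 33 for each unit, where Pb is the price buyers pay.
Supply in terms of Pb becomes Qs = -570 + 5(Pb + 33) = -405 + 5Pb. Setting this equal to demand: 150 - Pb = -405 + 5Pb, so Pb = 92.5.
Sellers receive Ps = 92.5 + 33 = 125.5; Q' = 150 − 1·92.5 = 57.5.
The subsidy expands output by 57.5 − 30 = 27.5 past the efficient level; on those units the gap between marginal cost and willingness to pay runs from 0 up to 33.
DWL = ½ × 33 × 27.5 = 453.75.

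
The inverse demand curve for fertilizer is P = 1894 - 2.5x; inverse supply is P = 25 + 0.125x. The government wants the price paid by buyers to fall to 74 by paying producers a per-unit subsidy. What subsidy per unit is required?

Required subsidy s = 42 per unit

At a buyer price of 74, quantity demanded is 757.6 − 0.4·74 = 728.
Sellers supply 728 only when they receive Ps = 25 + 0.125·728 = 116.
s = Ps − Pb = 116 − 74 = 42.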